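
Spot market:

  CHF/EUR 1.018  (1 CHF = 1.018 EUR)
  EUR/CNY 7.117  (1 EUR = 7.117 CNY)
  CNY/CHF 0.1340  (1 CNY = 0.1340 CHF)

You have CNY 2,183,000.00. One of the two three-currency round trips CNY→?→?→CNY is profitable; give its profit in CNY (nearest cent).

Profitable loop is CNY → EUR → CHF → CNY:
CNY 2,183,000.00 ÷ 7.117 = EUR 306,730.36
EUR 306,730.36 ÷ 1.018 = CHF 301,306.84
CHF 301,306.84 ÷ 0.1340 = CNY 2,248,558.51
Profit = CNY 2,248,558.51 − CNY 2,183,000.00

Profit: CNY 65,558.51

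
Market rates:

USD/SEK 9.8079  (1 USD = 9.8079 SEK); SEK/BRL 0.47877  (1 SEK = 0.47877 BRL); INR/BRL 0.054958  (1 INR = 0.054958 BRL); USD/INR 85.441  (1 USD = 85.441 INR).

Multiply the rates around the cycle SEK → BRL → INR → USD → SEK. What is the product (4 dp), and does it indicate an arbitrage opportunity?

Around SEK → BRL → INR → USD → SEK: 1 × 0.47877 ÷ 0.054958 ÷ 85.441 × 9.8079 = 1.000013
Product ≈ 1 (deviation 0.001%, within rounding noise).

1.0000 (no arbitrage)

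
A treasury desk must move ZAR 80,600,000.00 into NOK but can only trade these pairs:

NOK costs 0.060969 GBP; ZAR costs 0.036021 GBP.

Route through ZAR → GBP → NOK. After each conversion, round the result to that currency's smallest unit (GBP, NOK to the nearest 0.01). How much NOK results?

ZAR 80,600,000.00 × 0.036021 = GBP 2,903,292.60
GBP 2,903,292.60 ÷ 0.060969 = NOK 47,619,160.56

NOK 47,619,160.56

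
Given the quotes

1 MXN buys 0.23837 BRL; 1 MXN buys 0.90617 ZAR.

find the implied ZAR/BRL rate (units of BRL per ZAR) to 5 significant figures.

1 ZAR ÷ 0.90617 = 1.10355 MXN
1.10355 MXN × 0.23837 = 0.263052 BRL

ZAR/BRL = 0.26305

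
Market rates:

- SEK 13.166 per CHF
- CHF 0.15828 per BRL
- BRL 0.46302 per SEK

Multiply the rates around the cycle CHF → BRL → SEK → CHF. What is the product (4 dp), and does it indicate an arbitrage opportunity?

Around CHF → BRL → SEK → CHF: 1 ÷ 0.15828 ÷ 0.46302 ÷ 13.166 = 1.036383
Product > 1; profitable direction is CHF → BRL → SEK → CHF.

1.0364 (arbitrage exists)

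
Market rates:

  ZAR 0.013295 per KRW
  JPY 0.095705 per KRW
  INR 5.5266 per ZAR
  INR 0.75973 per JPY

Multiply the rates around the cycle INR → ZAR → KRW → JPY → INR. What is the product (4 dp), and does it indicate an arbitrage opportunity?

0.9896 (arbitrage exists)

Around INR → ZAR → KRW → JPY → INR: 1 ÷ 5.5266 ÷ 0.013295 × 0.095705 × 0.75973 = 0.989572
Product < 1; profitable direction is INR → JPY → KRW → ZAR → INR.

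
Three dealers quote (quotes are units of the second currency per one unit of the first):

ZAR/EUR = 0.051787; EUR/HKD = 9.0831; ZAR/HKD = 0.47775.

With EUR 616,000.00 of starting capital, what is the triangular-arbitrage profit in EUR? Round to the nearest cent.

Profit: EUR 9,642.96

Profitable loop is EUR → ZAR → HKD → EUR:
EUR 616,000.00 ÷ 0.051787 = ZAR 11,894,877.09
ZAR 11,894,877.09 × 0.47775 = HKD 5,682,777.53
HKD 5,682,777.53 ÷ 9.0831 = EUR 625,642.96
Profit = EUR 625,642.96 − EUR 616,000.00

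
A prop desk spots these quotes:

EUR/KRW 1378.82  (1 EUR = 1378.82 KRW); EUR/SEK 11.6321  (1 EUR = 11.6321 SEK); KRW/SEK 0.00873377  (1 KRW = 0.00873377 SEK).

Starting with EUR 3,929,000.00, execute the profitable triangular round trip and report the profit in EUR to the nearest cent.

Profitable loop is EUR → KRW → SEK → EUR:
EUR 3,929,000.00 × 1378.82 = KRW 5,417,383,780
KRW 5,417,383,780 × 0.00873377 = SEK 47,314,183.94
SEK 47,314,183.94 ÷ 11.6321 = EUR 4,067,553.06
Profit = EUR 4,067,553.06 − EUR 3,929,000.00

Profit: EUR 138,553.06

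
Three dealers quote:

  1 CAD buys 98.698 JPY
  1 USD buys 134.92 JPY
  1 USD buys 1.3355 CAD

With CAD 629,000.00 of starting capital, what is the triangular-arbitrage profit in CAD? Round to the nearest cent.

Profit: CAD 14,835.22

Profitable loop is CAD → USD → JPY → CAD:
CAD 629,000.00 ÷ 1.3355 = USD 470,984.65
USD 470,984.65 × 134.92 = JPY 63,545,249
JPY 63,545,249 ÷ 98.698 = CAD 643,835.22
Profit = CAD 643,835.22 − CAD 629,000.00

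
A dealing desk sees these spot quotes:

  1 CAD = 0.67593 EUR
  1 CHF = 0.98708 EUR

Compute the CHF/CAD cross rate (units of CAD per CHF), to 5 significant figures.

1 CHF × 0.98708 = 0.98708 EUR
0.98708 EUR ÷ 0.67593 = 1.46033 CAD

CHF/CAD = 1.4603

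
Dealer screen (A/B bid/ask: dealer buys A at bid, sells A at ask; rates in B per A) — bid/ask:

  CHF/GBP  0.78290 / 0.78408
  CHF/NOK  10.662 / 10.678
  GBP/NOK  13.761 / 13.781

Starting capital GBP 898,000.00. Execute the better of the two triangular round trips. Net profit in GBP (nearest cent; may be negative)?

Net profit: GBP 8,030.27

Best loop GBP → NOK → CHF → GBP:
GBP 898,000.00 × 13.761 (sell GBP at bid) = NOK 12,357,378.00
NOK 12,357,378.00 ÷ 10.678 (buy CHF at ask) = CHF 1,157,274.58
CHF 1,157,274.58 × 0.78290 (sell CHF at bid) = GBP 906,030.27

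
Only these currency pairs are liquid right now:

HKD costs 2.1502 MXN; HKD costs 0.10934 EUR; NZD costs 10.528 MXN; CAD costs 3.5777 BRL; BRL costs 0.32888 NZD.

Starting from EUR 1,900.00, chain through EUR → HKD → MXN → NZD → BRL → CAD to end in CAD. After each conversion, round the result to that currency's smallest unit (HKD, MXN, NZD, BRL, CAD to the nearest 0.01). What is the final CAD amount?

EUR 1,900.00 ÷ 0.10934 = HKD 17,376.99
HKD 17,376.99 × 2.1502 = MXN 37,364.00
MXN 37,364.00 ÷ 10.528 = NZD 3,549.01
NZD 3,549.01 ÷ 0.32888 = BRL 10,791.20
BRL 10,791.20 ÷ 3.5777 = CAD 3,016.24

CAD 3,016.24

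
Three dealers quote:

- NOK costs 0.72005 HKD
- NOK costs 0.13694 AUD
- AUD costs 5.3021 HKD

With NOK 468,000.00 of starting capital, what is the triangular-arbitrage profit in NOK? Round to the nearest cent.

Profit: NOK 3,912.45

Profitable loop is NOK → AUD → HKD → NOK:
NOK 468,000.00 × 0.13694 = AUD 64,087.92
AUD 64,087.92 × 5.3021 = HKD 339,800.56
HKD 339,800.56 ÷ 0.72005 = NOK 471,912.45
Profit = NOK 471,912.45 − NOK 468,000.00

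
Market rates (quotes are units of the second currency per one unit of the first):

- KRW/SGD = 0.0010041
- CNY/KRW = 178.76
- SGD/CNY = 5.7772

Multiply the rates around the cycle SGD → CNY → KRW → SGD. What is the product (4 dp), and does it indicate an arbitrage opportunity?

1.0370 (arbitrage exists)

Around SGD → CNY → KRW → SGD: 1 × 5.7772 × 178.76 × 0.0010041 = 1.036966
Product > 1; profitable direction is SGD → CNY → KRW → SGD.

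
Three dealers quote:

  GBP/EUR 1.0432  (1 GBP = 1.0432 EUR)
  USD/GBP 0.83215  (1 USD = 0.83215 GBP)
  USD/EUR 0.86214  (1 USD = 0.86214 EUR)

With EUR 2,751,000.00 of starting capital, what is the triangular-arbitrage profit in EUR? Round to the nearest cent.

Profit: EUR 19,014.17

Profitable loop is EUR → USD → GBP → EUR:
EUR 2,751,000.00 ÷ 0.86214 = USD 3,190,897.07
USD 3,190,897.07 × 0.83215 = GBP 2,655,305.00
GBP 2,655,305.00 × 1.0432 = EUR 2,770,014.17
Profit = EUR 2,770,014.17 − EUR 2,751,000.00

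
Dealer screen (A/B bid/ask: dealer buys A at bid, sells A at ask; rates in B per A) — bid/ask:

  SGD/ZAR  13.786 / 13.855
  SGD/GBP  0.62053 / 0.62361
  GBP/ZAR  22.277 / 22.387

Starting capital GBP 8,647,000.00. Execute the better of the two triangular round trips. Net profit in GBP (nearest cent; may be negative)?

Best loop GBP → ZAR → SGD → GBP:
GBP 8,647,000.00 × 22.277 (sell GBP at bid) = ZAR 192,629,219.00
ZAR 192,629,219.00 ÷ 13.855 (buy SGD at ask) = SGD 13,903,227.64
SGD 13,903,227.64 × 0.62053 (sell SGD at bid) = GBP 8,627,369.85

Net result: GBP -19,630.15 (no profitable arbitrage after spreads)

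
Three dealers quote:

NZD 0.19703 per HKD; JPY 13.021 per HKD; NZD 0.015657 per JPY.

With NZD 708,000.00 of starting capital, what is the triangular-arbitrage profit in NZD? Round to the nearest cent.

Profitable loop is NZD → HKD → JPY → NZD:
NZD 708,000.00 ÷ 0.19703 = HKD 3,593,361.42
HKD 3,593,361.42 × 13.021 = JPY 46,789,159
JPY 46,789,159 × 0.015657 = NZD 732,577.86
Profit = NZD 732,577.86 − NZD 708,000.00

Profit: NZD 24,577.86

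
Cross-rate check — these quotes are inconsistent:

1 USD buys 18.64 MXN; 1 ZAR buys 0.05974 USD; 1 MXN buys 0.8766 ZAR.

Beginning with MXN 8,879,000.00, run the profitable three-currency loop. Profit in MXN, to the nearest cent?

Profit: MXN 217,021.19

Profitable loop is MXN → USD → ZAR → MXN:
MXN 8,879,000.00 ÷ 18.64 = USD 476,341.20
USD 476,341.20 ÷ 0.05974 = ZAR 7,973,572.17
ZAR 7,973,572.17 ÷ 0.8766 = MXN 9,096,021.19
Profit = MXN 9,096,021.19 − MXN 8,879,000.00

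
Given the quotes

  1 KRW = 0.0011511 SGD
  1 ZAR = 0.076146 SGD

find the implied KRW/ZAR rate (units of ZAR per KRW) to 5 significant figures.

KRW/ZAR = 0.015117

1 KRW × 0.0011511 = 0.0011511 SGD
0.0011511 SGD ÷ 0.076146 = 0.015117 ZAR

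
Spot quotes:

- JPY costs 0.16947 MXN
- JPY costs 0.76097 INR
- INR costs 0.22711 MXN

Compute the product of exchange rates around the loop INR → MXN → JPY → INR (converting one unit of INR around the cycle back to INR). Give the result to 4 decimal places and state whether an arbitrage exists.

1.0198 (arbitrage exists)

Around INR → MXN → JPY → INR: 1 × 0.22711 ÷ 0.16947 × 0.76097 = 1.019791
Product > 1; profitable direction is INR → MXN → JPY → INR.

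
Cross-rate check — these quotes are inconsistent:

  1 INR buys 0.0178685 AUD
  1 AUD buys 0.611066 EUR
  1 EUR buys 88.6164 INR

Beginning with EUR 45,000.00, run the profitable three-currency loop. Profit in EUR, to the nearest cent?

Profitable loop is EUR → AUD → INR → EUR:
EUR 45,000.00 ÷ 0.611066 = AUD 73,641.80
AUD 73,641.80 ÷ 0.0178685 = INR 4,121,319.63
INR 4,121,319.63 ÷ 88.6164 = EUR 46,507.41
Profit = EUR 46,507.41 − EUR 45,000.00

Profit: EUR 1,507.41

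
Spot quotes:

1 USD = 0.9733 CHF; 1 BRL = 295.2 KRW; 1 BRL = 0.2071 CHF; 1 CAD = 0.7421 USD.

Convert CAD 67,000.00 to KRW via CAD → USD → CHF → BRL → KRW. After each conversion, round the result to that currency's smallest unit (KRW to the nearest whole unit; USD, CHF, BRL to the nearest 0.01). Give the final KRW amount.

KRW 68,979,532

CAD 67,000.00 × 0.7421 = USD 49,720.70
USD 49,720.70 × 0.9733 = CHF 48,393.16
CHF 48,393.16 ÷ 0.2071 = BRL 233,670.50
BRL 233,670.50 × 295.2 = KRW 68,979,532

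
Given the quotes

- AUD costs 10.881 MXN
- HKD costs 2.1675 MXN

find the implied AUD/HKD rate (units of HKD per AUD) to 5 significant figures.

1 AUD × 10.881 = 10.881 MXN
10.881 MXN ÷ 2.1675 = 5.02007 HKD

AUD/HKD = 5.0201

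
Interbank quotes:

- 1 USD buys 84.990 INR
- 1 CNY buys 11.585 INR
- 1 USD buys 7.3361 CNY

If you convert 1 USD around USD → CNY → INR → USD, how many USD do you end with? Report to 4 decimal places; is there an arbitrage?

1.0000 (no arbitrage)

Around USD → CNY → INR → USD: 1 × 7.3361 × 11.585 ÷ 84.990 = 0.999985
Product ≈ 1 (deviation 0.002%, within rounding noise).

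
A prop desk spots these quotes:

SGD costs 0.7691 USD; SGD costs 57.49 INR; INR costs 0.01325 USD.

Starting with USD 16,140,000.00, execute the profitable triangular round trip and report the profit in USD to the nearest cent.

Profit: USD 155,892.64

Profitable loop is USD → INR → SGD → USD:
USD 16,140,000.00 ÷ 0.01325 = INR 1,218,113,207.55
INR 1,218,113,207.55 ÷ 57.49 = SGD 21,188,262.44
SGD 21,188,262.44 × 0.7691 = USD 16,295,892.64
Profit = USD 16,295,892.64 − USD 16,140,000.00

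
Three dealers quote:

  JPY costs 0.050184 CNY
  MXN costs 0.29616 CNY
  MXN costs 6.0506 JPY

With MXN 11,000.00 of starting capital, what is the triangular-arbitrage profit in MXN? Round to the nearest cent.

Profitable loop is MXN → JPY → CNY → MXN:
MXN 11,000.00 × 6.0506 = JPY 66,557
JPY 66,557 × 0.050184 = CNY 3,340.08
CNY 3,340.08 ÷ 0.29616 = MXN 11,277.95
Profit = MXN 11,277.95 − MXN 11,000.00

Profit: MXN 277.95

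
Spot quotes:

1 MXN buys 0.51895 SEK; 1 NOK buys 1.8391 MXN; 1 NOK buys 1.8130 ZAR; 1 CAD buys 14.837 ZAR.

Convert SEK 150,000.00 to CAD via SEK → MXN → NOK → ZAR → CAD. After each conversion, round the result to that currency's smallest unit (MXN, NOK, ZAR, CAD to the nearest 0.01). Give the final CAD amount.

CAD 19,204.90

SEK 150,000.00 ÷ 0.51895 = MXN 289,045.19
MXN 289,045.19 ÷ 1.8391 = NOK 157,166.65
NOK 157,166.65 × 1.8130 = ZAR 284,943.14
ZAR 284,943.14 ÷ 14.837 = CAD 19,204.90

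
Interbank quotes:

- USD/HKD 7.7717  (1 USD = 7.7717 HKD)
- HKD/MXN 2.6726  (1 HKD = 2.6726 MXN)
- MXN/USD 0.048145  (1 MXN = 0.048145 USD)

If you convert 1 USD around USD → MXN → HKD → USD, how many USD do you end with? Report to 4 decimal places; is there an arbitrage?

Around USD → MXN → HKD → USD: 1 ÷ 0.048145 ÷ 2.6726 ÷ 7.7717 = 0.999997
Product ≈ 1 (deviation 0.000%, within rounding noise).

1.0000 (no arbitrage)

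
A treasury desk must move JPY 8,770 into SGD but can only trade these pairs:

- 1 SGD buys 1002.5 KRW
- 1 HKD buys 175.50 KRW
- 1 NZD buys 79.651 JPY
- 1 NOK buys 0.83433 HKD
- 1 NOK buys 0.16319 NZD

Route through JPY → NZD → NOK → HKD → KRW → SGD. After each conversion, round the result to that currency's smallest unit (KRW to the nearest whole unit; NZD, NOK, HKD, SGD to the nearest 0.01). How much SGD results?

SGD 98.55

JPY 8,770 ÷ 79.651 = NZD 110.11
NZD 110.11 ÷ 0.16319 = NOK 674.73
NOK 674.73 × 0.83433 = HKD 562.95
HKD 562.95 × 175.50 = KRW 98,798
KRW 98,798 ÷ 1002.5 = SGD 98.55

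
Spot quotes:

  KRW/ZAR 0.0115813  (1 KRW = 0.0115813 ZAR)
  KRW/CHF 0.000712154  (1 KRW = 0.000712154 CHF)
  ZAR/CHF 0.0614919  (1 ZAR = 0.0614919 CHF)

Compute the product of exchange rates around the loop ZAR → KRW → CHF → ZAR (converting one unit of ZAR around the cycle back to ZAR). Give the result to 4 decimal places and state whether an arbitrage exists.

Around ZAR → KRW → CHF → ZAR: 1 ÷ 0.0115813 × 0.000712154 ÷ 0.0614919 = 0.999997
Product ≈ 1 (deviation 0.000%, within rounding noise).

1.0000 (no arbitrage)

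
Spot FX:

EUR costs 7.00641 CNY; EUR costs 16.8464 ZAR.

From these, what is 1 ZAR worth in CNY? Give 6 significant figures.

ZAR/CNY = 0.415900

1 ZAR ÷ 16.8464 = 0.0593599 EUR
0.0593599 EUR × 7.00641 = 0.4159 CNY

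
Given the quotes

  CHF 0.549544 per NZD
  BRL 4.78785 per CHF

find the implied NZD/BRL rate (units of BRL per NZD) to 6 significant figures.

1 NZD × 0.549544 = 0.549544 CHF
0.549544 CHF × 4.78785 = 2.63113 BRL

NZD/BRL = 2.63113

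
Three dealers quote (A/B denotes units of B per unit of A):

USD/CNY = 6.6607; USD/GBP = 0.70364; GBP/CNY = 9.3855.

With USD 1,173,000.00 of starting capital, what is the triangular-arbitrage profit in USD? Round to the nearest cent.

Profit: USD 10,068.66

Profitable loop is USD → CNY → GBP → USD:
USD 1,173,000.00 × 6.6607 = CNY 7,813,001.10
CNY 7,813,001.10 ÷ 9.3855 = GBP 832,454.44
GBP 832,454.44 ÷ 0.70364 = USD 1,183,068.66
Profit = USD 1,183,068.66 − USD 1,173,000.00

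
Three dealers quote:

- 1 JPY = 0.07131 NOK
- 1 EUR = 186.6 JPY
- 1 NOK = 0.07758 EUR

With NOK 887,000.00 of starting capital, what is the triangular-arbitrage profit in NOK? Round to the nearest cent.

Profit: NOK 28,662.59

Profitable loop is NOK → EUR → JPY → NOK:
NOK 887,000.00 × 0.07758 = EUR 68,813.46
EUR 68,813.46 × 186.6 = JPY 12,840,592
JPY 12,840,592 × 0.07131 = NOK 915,662.59
Profit = NOK 915,662.59 − NOK 887,000.00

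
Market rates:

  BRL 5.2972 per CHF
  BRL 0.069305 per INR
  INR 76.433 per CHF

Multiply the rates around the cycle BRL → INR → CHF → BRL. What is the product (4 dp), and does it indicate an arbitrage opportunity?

Around BRL → INR → CHF → BRL: 1 ÷ 0.069305 ÷ 76.433 × 5.2972 = 1.000002
Product ≈ 1 (deviation 0.000%, within rounding noise).

1.0000 (no arbitrage)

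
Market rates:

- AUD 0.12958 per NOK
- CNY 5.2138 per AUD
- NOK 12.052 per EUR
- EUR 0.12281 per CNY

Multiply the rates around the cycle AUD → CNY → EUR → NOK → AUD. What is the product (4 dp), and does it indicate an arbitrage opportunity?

1.0000 (no arbitrage)

Around AUD → CNY → EUR → NOK → AUD: 1 × 5.2138 × 0.12281 × 12.052 × 0.12958 = 0.999966
Product ≈ 1 (deviation 0.003%, within rounding noise).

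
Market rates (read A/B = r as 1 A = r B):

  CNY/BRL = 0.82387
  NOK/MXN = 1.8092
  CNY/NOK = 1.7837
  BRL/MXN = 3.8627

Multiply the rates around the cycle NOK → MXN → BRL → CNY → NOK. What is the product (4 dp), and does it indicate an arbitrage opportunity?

1.0140 (arbitrage exists)

Around NOK → MXN → BRL → CNY → NOK: 1 × 1.8092 ÷ 3.8627 ÷ 0.82387 × 1.7837 = 1.014048
Product > 1; profitable direction is NOK → MXN → BRL → CNY → NOK.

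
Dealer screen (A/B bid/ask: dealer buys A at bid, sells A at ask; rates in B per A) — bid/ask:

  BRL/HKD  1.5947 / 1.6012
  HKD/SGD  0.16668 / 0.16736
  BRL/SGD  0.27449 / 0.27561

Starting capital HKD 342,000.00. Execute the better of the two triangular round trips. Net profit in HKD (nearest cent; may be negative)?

Best loop HKD → BRL → SGD → HKD:
HKD 342,000.00 ÷ 1.6012 (buy BRL at ask) = BRL 213,589.81
BRL 213,589.81 × 0.27449 (sell BRL at bid) = SGD 58,628.27
SGD 58,628.27 ÷ 0.16736 (buy HKD at ask) = HKD 350,312.30

Net profit: HKD 8,312.30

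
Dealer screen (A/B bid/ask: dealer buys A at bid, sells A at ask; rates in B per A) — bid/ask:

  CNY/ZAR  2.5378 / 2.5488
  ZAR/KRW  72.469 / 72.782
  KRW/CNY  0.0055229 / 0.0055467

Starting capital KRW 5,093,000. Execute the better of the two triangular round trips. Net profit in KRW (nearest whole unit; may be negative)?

Net profit: KRW 80,096

Best loop KRW → CNY → ZAR → KRW:
KRW 5,093,000 × 0.0055229 (sell KRW at bid) = CNY 28,128.13
CNY 28,128.13 × 2.5378 (sell CNY at bid) = ZAR 71,383.57
ZAR 71,383.57 × 72.469 (sell ZAR at bid) = KRW 5,173,096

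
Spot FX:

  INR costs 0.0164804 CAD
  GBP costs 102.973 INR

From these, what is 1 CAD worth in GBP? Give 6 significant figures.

1 CAD ÷ 0.0164804 = 60.6781 INR
60.6781 INR ÷ 102.973 = 0.589263 GBP

CAD/GBP = 0.589263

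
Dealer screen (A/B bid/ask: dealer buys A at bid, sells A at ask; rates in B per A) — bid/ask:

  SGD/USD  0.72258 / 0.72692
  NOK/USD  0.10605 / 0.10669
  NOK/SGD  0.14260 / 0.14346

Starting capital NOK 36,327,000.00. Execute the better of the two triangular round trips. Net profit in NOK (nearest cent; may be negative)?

Net profit: NOK 615,200.61

Best loop NOK → USD → SGD → NOK:
NOK 36,327,000.00 × 0.10605 (sell NOK at bid) = USD 3,852,478.35
USD 3,852,478.35 ÷ 0.72692 (buy SGD at ask) = SGD 5,299,728.10
SGD 5,299,728.10 ÷ 0.14346 (buy NOK at ask) = NOK 36,942,200.61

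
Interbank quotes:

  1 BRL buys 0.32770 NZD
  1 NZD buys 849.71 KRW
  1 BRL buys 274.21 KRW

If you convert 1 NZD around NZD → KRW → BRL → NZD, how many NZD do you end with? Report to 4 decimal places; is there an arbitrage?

Around NZD → KRW → BRL → NZD: 1 × 849.71 ÷ 274.21 × 0.32770 = 1.015462
Product > 1; profitable direction is NZD → KRW → BRL → NZD.

1.0155 (arbitrage exists)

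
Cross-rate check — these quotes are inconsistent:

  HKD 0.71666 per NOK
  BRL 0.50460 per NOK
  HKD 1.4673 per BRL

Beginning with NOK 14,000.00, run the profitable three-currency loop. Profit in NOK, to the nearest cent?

Profit: NOK 463.75

Profitable loop is NOK → BRL → HKD → NOK:
NOK 14,000.00 × 0.50460 = BRL 7,064.40
BRL 7,064.40 × 1.4673 = HKD 10,365.59
HKD 10,365.59 ÷ 0.71666 = NOK 14,463.75
Profit = NOK 14,463.75 − NOK 14,000.00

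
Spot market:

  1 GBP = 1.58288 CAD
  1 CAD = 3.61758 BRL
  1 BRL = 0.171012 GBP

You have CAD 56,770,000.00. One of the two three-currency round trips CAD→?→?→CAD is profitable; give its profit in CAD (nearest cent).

Profitable loop is CAD → GBP → BRL → CAD:
CAD 56,770,000.00 ÷ 1.58288 = GBP 35,865,005.56
GBP 35,865,005.56 ÷ 0.171012 = BRL 209,722,157.27
BRL 209,722,157.27 ÷ 3.61758 = CAD 57,973,053.06
Profit = CAD 57,973,053.06 − CAD 56,770,000.00

Profit: CAD 1,203,053.06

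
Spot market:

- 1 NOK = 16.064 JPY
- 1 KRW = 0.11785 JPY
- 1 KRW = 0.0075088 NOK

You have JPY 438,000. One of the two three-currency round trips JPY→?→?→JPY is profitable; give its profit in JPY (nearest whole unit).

Profitable loop is JPY → KRW → NOK → JPY:
JPY 438,000 ÷ 0.11785 = KRW 3,716,589
KRW 3,716,589 × 0.0075088 = NOK 27,907.12
NOK 27,907.12 × 16.064 = JPY 448,300
Profit = JPY 448,300 − JPY 438,000

Profit: JPY 10,300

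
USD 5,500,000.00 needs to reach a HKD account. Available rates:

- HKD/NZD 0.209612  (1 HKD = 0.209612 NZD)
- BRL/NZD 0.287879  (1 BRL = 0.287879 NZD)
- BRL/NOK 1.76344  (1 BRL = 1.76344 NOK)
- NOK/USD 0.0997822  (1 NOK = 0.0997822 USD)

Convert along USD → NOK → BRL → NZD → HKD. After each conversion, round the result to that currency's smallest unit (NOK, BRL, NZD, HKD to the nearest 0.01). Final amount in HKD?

USD 5,500,000.00 ÷ 0.0997822 = NOK 55,120,051.47
NOK 55,120,051.47 ÷ 1.76344 = BRL 31,257,117.61
BRL 31,257,117.61 × 0.287879 = NZD 8,998,267.76
NZD 8,998,267.76 ÷ 0.209612 = HKD 42,928,209.07

HKD 42,928,209.07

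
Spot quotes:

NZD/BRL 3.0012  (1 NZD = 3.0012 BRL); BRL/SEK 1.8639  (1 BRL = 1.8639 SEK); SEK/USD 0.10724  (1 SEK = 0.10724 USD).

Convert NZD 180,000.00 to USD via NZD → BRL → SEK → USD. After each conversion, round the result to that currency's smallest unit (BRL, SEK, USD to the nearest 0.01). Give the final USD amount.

NZD 180,000.00 × 3.0012 = BRL 540,216.00
BRL 540,216.00 × 1.8639 = SEK 1,006,908.60
SEK 1,006,908.60 × 0.10724 = USD 107,980.88

USD 107,980.88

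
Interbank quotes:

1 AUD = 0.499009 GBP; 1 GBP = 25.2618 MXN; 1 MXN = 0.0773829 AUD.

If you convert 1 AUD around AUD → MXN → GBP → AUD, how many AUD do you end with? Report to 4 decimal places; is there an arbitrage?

Around AUD → MXN → GBP → AUD: 1 ÷ 0.0773829 ÷ 25.2618 ÷ 0.499009 = 1.025138
Product > 1; profitable direction is AUD → MXN → GBP → AUD.

1.0251 (arbitrage exists)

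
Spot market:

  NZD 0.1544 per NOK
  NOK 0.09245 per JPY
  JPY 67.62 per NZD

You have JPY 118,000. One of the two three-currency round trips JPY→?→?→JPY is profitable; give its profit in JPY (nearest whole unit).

Profit: JPY 4,251

Profitable loop is JPY → NZD → NOK → JPY:
JPY 118,000 ÷ 67.62 = NZD 1,745.05
NZD 1,745.05 ÷ 0.1544 = NOK 11,302.11
NOK 11,302.11 ÷ 0.09245 = JPY 122,251
Profit = JPY 122,251 − JPY 118,000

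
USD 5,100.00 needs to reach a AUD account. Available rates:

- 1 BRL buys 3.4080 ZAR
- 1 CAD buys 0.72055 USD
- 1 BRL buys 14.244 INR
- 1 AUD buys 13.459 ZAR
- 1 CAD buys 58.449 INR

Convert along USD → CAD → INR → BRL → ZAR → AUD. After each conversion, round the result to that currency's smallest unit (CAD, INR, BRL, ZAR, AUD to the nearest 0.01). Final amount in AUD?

USD 5,100.00 ÷ 0.72055 = CAD 7,077.93
CAD 7,077.93 × 58.449 = INR 413,697.93
INR 413,697.93 ÷ 14.244 = BRL 29,043.66
BRL 29,043.66 × 3.4080 = ZAR 98,980.79
ZAR 98,980.79 ÷ 13.459 = AUD 7,354.25

AUD 7,354.25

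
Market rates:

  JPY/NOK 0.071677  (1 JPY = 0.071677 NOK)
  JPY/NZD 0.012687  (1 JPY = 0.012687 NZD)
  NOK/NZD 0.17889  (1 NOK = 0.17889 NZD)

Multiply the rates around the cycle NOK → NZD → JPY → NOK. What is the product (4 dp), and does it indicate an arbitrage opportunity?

Around NOK → NZD → JPY → NOK: 1 × 0.17889 ÷ 0.012687 × 0.071677 = 1.010664
Product > 1; profitable direction is NOK → NZD → JPY → NOK.

1.0107 (arbitrage exists)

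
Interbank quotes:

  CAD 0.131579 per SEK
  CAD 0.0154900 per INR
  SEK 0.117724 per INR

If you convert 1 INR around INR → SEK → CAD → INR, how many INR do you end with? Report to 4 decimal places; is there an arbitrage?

Around INR → SEK → CAD → INR: 1 × 0.117724 × 0.131579 ÷ 0.0154900 = 1.000000
Product ≈ 1 (deviation 0.000%, within rounding noise).

1.0000 (no arbitrage)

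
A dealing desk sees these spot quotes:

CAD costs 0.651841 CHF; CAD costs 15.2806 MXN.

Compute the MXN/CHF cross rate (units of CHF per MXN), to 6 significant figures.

1 MXN ÷ 15.2806 = 0.0654425 CAD
0.0654425 CAD × 0.651841 = 0.0426581 CHF

MXN/CHF = 0.0426581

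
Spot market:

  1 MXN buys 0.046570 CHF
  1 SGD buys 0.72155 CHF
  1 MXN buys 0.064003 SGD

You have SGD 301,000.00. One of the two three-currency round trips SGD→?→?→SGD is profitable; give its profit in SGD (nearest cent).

Profitable loop is SGD → MXN → CHF → SGD:
SGD 301,000.00 ÷ 0.064003 = MXN 4,702,904.55
MXN 4,702,904.55 × 0.046570 = CHF 219,014.26
CHF 219,014.26 ÷ 0.72155 = SGD 303,533.04
Profit = SGD 303,533.04 − SGD 301,000.00

Profit: SGD 2,533.04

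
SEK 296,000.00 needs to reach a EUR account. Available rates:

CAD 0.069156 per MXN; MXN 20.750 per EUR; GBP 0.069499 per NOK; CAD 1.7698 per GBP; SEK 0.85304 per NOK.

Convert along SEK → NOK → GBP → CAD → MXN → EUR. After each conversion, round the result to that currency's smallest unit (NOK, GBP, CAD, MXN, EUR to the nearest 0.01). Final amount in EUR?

SEK 296,000.00 ÷ 0.85304 = NOK 346,994.28
NOK 346,994.28 × 0.069499 = GBP 24,115.76
GBP 24,115.76 × 1.7698 = CAD 42,680.07
CAD 42,680.07 ÷ 0.069156 = MXN 617,156.43
MXN 617,156.43 ÷ 20.750 = EUR 29,742.48

EUR 29,742.48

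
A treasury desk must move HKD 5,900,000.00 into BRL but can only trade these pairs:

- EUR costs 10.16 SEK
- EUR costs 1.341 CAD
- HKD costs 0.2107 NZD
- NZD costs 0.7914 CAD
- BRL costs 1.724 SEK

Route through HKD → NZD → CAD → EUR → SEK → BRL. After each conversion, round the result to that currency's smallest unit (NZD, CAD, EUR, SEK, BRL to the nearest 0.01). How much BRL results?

BRL 4,323,547.75

HKD 5,900,000.00 × 0.2107 = NZD 1,243,130.00
NZD 1,243,130.00 × 0.7914 = CAD 983,813.08
CAD 983,813.08 ÷ 1.341 = EUR 733,641.37
EUR 733,641.37 × 10.16 = SEK 7,453,796.32
SEK 7,453,796.32 ÷ 1.724 = BRL 4,323,547.75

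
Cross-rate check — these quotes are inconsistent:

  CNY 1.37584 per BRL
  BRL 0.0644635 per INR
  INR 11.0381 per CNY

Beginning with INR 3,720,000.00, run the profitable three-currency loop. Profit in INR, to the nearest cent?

Profit: INR 79,853.06

Profitable loop is INR → CNY → BRL → INR:
INR 3,720,000.00 ÷ 11.0381 = CNY 337,014.52
CNY 337,014.52 ÷ 1.37584 = BRL 244,951.83
BRL 244,951.83 ÷ 0.0644635 = INR 3,799,853.06
Profit = INR 3,799,853.06 − INR 3,720,000.00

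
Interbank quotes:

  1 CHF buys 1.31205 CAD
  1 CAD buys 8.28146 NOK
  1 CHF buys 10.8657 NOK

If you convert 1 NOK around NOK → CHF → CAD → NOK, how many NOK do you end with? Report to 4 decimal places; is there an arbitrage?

Around NOK → CHF → CAD → NOK: 1 ÷ 10.8657 × 1.31205 × 8.28146 = 0.999999
Product ≈ 1 (deviation 0.000%, within rounding noise).

1.0000 (no arbitrage)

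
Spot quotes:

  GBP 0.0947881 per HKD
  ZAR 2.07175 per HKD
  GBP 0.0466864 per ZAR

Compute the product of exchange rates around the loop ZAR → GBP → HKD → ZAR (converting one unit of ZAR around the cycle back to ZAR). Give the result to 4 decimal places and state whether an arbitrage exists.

1.0204 (arbitrage exists)

Around ZAR → GBP → HKD → ZAR: 1 × 0.0466864 ÷ 0.0947881 × 2.07175 = 1.020408
Product > 1; profitable direction is ZAR → GBP → HKD → ZAR.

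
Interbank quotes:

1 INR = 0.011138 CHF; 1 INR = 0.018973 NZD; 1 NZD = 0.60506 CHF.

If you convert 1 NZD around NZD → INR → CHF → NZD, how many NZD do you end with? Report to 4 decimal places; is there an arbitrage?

Around NZD → INR → CHF → NZD: 1 ÷ 0.018973 × 0.011138 ÷ 0.60506 = 0.970226
Product < 1; profitable direction is NZD → CHF → INR → NZD.

0.9702 (arbitrage exists)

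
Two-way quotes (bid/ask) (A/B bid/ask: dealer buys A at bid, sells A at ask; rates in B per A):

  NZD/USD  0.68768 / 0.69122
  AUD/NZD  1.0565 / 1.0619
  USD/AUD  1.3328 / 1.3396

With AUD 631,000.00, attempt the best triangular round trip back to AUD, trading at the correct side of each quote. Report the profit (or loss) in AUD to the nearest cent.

Best loop AUD → USD → NZD → AUD:
AUD 631,000.00 ÷ 1.3396 (buy USD at ask) = USD 471,036.13
USD 471,036.13 ÷ 0.69122 (buy NZD at ask) = NZD 681,456.16
NZD 681,456.16 ÷ 1.0619 (buy AUD at ask) = AUD 641,732.90

Net profit: AUD 10,732.90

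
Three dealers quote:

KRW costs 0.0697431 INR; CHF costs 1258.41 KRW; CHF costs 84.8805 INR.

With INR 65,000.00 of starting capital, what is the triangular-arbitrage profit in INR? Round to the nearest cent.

Profitable loop is INR → CHF → KRW → INR:
INR 65,000.00 ÷ 84.8805 = CHF 765.78
CHF 765.78 × 1258.41 = KRW 963,668
KRW 963,668 × 0.0697431 = INR 67,209.22
Profit = INR 67,209.22 − INR 65,000.00

Profit: INR 2,209.22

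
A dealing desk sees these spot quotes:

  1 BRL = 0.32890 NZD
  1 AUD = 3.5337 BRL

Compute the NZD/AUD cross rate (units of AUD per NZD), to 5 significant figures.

NZD/AUD = 0.86041

1 NZD ÷ 0.32890 = 3.04044 BRL
3.04044 BRL ÷ 3.5337 = 0.860412 AUD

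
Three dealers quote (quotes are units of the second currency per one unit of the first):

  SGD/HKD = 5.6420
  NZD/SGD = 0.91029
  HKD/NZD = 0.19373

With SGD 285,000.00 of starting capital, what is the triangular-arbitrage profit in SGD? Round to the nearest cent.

Profitable loop is SGD → NZD → HKD → SGD:
SGD 285,000.00 ÷ 0.91029 = NZD 313,087.04
NZD 313,087.04 ÷ 0.19373 = HKD 1,616,099.92
HKD 1,616,099.92 ÷ 5.6420 = SGD 286,440.96
Profit = SGD 286,440.96 − SGD 285,000.00

Profit: SGD 1,440.96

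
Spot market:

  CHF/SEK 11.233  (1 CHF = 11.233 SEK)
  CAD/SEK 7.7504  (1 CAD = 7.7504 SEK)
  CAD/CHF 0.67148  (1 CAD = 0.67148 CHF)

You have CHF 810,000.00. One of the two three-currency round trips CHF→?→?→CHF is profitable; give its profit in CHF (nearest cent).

Profitable loop is CHF → CAD → SEK → CHF:
CHF 810,000.00 ÷ 0.67148 = CAD 1,206,290.58
CAD 1,206,290.58 × 7.7504 = SEK 9,349,234.53
SEK 9,349,234.53 ÷ 11.233 = CHF 832,300.77
Profit = CHF 832,300.77 − CHF 810,000.00

Profit: CHF 22,300.77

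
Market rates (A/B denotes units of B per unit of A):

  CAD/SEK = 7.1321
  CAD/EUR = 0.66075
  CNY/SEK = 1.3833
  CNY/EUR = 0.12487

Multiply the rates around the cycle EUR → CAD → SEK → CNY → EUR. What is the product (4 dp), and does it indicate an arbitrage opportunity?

Around EUR → CAD → SEK → CNY → EUR: 1 ÷ 0.66075 × 7.1321 ÷ 1.3833 × 0.12487 = 0.974366
Product < 1; profitable direction is EUR → CNY → SEK → CAD → EUR.

0.9744 (arbitrage exists)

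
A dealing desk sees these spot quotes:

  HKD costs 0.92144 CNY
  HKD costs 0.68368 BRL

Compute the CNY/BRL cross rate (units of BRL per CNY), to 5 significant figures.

CNY/BRL = 0.74197

1 CNY ÷ 0.92144 = 1.08526 HKD
1.08526 HKD × 0.68368 = 0.741969 BRL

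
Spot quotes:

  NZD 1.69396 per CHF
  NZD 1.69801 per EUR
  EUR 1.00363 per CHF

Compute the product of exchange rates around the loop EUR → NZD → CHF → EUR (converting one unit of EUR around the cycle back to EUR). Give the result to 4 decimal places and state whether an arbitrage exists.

1.0060 (arbitrage exists)

Around EUR → NZD → CHF → EUR: 1 × 1.69801 ÷ 1.69396 × 1.00363 = 1.006030
Product > 1; profitable direction is EUR → NZD → CHF → EUR.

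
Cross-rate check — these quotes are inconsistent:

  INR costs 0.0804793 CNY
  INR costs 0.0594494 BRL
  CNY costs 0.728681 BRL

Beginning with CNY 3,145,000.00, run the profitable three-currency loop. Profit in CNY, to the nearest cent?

Profitable loop is CNY → INR → BRL → CNY:
CNY 3,145,000.00 ÷ 0.0804793 = INR 39,078,371.71
INR 39,078,371.71 × 0.0594494 = BRL 2,323,185.75
BRL 2,323,185.75 ÷ 0.728681 = CNY 3,188,206.84
Profit = CNY 3,188,206.84 − CNY 3,145,000.00

Profit: CNY 43,206.84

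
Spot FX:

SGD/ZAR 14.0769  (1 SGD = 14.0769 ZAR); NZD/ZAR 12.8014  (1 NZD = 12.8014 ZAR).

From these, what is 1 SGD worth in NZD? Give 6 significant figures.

1 SGD × 14.0769 = 14.0769 ZAR
14.0769 ZAR ÷ 12.8014 = 1.09964 NZD

SGD/NZD = 1.09964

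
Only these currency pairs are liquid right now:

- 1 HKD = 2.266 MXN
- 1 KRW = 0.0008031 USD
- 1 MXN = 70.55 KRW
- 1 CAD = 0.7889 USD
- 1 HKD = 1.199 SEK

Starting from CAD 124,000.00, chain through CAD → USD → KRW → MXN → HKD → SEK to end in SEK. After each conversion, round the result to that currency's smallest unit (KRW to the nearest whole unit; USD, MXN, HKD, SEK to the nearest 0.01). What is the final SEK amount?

SEK 913,558.31

CAD 124,000.00 × 0.7889 = USD 97,823.60
USD 97,823.60 ÷ 0.0008031 = KRW 121,807,496
KRW 121,807,496 ÷ 70.55 = MXN 1,726,541.40
MXN 1,726,541.40 ÷ 2.266 = HKD 761,933.54
HKD 761,933.54 × 1.199 = SEK 913,558.31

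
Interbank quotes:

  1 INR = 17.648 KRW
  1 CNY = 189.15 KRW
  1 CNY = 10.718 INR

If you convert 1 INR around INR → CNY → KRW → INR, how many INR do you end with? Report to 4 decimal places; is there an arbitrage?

1.0000 (no arbitrage)

Around INR → CNY → KRW → INR: 1 ÷ 10.718 × 189.15 ÷ 17.648 = 0.999993
Product ≈ 1 (deviation 0.001%, within rounding noise).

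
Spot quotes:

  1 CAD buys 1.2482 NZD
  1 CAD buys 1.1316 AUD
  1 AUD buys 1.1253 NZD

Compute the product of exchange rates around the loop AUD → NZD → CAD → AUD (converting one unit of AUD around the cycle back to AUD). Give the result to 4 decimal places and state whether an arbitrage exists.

Around AUD → NZD → CAD → AUD: 1 × 1.1253 ÷ 1.2482 × 1.1316 = 1.020181
Product > 1; profitable direction is AUD → NZD → CAD → AUD.

1.0202 (arbitrage exists)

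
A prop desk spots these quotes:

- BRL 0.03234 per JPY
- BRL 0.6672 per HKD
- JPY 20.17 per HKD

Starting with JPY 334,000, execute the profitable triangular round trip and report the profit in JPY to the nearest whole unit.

Profitable loop is JPY → HKD → BRL → JPY:
JPY 334,000 ÷ 20.17 = HKD 16,559.25
HKD 16,559.25 × 0.6672 = BRL 11,048.33
BRL 11,048.33 ÷ 0.03234 = JPY 341,630
Profit = JPY 341,630 − JPY 334,000

Profit: JPY 7,630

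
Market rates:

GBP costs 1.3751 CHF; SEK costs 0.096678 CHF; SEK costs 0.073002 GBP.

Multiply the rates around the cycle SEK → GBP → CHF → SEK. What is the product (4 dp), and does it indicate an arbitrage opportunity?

Around SEK → GBP → CHF → SEK: 1 × 0.073002 × 1.3751 ÷ 0.096678 = 1.038344
Product > 1; profitable direction is SEK → GBP → CHF → SEK.

1.0383 (arbitrage exists)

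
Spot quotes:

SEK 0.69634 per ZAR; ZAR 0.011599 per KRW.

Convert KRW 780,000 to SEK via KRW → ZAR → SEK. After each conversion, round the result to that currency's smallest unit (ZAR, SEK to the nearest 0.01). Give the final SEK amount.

KRW 780,000 × 0.011599 = ZAR 9,047.22
ZAR 9,047.22 × 0.69634 = SEK 6,299.94

SEK 6,299.94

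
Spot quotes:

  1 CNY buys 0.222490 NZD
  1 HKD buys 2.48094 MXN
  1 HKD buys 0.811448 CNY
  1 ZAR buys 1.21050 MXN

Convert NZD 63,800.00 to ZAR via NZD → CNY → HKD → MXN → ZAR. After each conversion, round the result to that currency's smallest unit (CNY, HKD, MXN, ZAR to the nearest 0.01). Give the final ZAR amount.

ZAR 724,270.76

NZD 63,800.00 ÷ 0.222490 = CNY 286,754.46
CNY 286,754.46 ÷ 0.811448 = HKD 353,386.12
HKD 353,386.12 × 2.48094 = MXN 876,729.76
MXN 876,729.76 ÷ 1.21050 = ZAR 724,270.76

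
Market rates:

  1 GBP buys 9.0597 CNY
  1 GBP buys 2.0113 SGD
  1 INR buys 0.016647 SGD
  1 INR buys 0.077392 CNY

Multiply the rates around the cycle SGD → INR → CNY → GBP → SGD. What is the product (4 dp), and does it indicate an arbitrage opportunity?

1.0321 (arbitrage exists)

Around SGD → INR → CNY → GBP → SGD: 1 ÷ 0.016647 × 0.077392 ÷ 9.0597 × 2.0113 = 1.032103
Product > 1; profitable direction is SGD → INR → CNY → GBP → SGD.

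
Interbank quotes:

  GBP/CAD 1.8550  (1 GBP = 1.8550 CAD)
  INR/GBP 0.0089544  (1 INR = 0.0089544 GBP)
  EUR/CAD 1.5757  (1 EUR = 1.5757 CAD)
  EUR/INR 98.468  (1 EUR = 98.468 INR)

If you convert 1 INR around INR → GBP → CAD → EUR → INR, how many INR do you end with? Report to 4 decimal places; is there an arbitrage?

Around INR → GBP → CAD → EUR → INR: 1 × 0.0089544 × 1.8550 ÷ 1.5757 × 98.468 = 1.038011
Product > 1; profitable direction is INR → GBP → CAD → EUR → INR.

1.0380 (arbitrage exists)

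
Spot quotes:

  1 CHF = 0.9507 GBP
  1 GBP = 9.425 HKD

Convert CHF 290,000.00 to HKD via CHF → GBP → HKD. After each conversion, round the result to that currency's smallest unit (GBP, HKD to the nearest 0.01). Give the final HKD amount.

CHF 290,000.00 × 0.9507 = GBP 275,703.00
GBP 275,703.00 × 9.425 = HKD 2,598,500.78

HKD 2,598,500.78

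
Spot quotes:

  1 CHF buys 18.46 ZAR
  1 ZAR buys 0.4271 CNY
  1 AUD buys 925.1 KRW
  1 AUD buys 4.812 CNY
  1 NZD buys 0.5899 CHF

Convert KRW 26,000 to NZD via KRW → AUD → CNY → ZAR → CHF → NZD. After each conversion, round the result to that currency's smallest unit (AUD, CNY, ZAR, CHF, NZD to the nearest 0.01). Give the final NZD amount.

NZD 29.09

KRW 26,000 ÷ 925.1 = AUD 28.11
AUD 28.11 × 4.812 = CNY 135.27
CNY 135.27 ÷ 0.4271 = ZAR 316.72
ZAR 316.72 ÷ 18.46 = CHF 17.16
CHF 17.16 ÷ 0.5899 = NZD 29.09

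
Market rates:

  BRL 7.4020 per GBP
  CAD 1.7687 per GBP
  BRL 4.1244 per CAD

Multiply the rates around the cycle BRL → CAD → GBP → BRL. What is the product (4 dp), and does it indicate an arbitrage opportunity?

Around BRL → CAD → GBP → BRL: 1 ÷ 4.1244 ÷ 1.7687 × 7.4020 = 1.014692
Product > 1; profitable direction is BRL → CAD → GBP → BRL.

1.0147 (arbitrage exists)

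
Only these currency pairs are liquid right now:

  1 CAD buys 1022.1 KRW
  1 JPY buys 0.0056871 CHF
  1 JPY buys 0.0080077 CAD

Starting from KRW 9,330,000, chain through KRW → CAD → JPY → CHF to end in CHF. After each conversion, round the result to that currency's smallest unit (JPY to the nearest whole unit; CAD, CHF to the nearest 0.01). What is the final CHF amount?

CHF 6,482.94

KRW 9,330,000 ÷ 1022.1 = CAD 9,128.27
CAD 9,128.27 ÷ 0.0080077 = JPY 1,139,937
JPY 1,139,937 × 0.0056871 = CHF 6,482.94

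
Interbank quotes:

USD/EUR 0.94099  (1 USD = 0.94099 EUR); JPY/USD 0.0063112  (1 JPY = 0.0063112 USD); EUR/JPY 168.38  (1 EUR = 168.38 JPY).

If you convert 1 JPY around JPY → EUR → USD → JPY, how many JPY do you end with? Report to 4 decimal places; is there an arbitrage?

Around JPY → EUR → USD → JPY: 1 ÷ 168.38 ÷ 0.94099 ÷ 0.0063112 = 1.000029
Product ≈ 1 (deviation 0.003%, within rounding noise).

1.0000 (no arbitrage)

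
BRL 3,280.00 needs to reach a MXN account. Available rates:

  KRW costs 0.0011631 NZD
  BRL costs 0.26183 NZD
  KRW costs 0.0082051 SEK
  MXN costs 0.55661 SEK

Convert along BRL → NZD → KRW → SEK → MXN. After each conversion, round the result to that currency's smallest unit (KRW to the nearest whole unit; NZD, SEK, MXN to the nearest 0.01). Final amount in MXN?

MXN 10,884.50

BRL 3,280.00 × 0.26183 = NZD 858.80
NZD 858.80 ÷ 0.0011631 = KRW 738,372
KRW 738,372 × 0.0082051 = SEK 6,058.42
SEK 6,058.42 ÷ 0.55661 = MXN 10,884.50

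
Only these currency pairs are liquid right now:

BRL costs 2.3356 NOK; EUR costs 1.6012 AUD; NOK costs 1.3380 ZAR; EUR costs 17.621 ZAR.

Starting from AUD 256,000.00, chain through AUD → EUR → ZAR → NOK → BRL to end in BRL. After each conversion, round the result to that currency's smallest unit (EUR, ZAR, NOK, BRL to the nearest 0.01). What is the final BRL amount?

BRL 901,509.60

AUD 256,000.00 ÷ 1.6012 = EUR 159,880.09
EUR 159,880.09 × 17.621 = ZAR 2,817,247.07
ZAR 2,817,247.07 ÷ 1.3380 = NOK 2,105,565.82
NOK 2,105,565.82 ÷ 2.3356 = BRL 901,509.60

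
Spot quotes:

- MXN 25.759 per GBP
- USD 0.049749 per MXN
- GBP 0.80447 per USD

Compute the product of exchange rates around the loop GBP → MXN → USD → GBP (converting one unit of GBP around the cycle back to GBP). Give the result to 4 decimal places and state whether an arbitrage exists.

1.0309 (arbitrage exists)

Around GBP → MXN → USD → GBP: 1 × 25.759 × 0.049749 × 0.80447 = 1.030916
Product > 1; profitable direction is GBP → MXN → USD → GBP.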